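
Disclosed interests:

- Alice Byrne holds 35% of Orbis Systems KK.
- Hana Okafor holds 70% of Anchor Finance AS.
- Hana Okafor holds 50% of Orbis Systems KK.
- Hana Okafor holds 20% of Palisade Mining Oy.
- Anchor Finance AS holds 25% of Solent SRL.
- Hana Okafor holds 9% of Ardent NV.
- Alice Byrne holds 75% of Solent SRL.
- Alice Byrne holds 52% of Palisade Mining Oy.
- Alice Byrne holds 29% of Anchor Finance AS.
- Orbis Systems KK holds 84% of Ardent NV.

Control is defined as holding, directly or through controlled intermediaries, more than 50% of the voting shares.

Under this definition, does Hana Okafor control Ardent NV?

Hana holds 70% of Anchor, so Hana controls Anchor.
In Ardent, Hana's side holds only 9%, not > 50%.
So Hana does not control Ardent.

No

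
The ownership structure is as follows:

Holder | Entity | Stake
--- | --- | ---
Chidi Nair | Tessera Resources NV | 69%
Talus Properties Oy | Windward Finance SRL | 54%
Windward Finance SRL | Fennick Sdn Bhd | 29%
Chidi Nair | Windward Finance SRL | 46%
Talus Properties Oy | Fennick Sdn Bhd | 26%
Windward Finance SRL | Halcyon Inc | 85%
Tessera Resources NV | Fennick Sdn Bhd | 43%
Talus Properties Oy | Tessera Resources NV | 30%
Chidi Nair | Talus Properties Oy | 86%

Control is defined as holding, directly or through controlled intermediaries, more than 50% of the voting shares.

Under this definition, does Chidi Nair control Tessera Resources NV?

Yes

Chidi holds 86% of Talus, so Chidi controls Talus.
Chidi and Talus together hold 69% + 30% = 99% of Tessera, so Chidi controls Tessera.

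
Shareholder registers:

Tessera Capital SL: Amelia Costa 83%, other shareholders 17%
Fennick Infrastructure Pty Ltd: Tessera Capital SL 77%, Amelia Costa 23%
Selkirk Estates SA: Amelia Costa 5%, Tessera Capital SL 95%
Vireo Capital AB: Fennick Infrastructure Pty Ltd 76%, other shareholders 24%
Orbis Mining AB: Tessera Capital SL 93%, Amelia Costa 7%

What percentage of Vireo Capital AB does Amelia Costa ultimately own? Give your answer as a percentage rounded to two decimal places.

Amelia reaches Vireo along 2 paths.
Via Tessera → Fennick: 83% × 77% × 76% = 48.5716%.
Via Fennick: 23% × 76% = 17.48%.
Total: 48.5716% + 17.48% = 66.0516%.
Rounded: 66.05%.

66.05%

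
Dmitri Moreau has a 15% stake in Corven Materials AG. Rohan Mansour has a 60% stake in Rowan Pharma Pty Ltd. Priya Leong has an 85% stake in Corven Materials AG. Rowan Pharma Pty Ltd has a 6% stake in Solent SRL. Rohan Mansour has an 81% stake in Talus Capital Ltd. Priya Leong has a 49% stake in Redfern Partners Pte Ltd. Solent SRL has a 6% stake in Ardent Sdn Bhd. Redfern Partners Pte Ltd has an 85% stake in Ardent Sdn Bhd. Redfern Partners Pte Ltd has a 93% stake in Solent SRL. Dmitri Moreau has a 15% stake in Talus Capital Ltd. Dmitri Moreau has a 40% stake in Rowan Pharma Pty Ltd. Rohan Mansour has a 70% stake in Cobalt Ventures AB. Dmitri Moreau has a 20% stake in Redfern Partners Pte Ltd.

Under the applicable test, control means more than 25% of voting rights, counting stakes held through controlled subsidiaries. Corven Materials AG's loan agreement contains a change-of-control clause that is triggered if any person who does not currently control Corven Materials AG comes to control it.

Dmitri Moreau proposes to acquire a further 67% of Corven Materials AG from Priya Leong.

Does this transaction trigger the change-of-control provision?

The purchase adds only to Dmitri's holdings (Priya's stake shrinks), so Dmitri is the only person who could newly come to control Corven.
Dmitri holds 40% of Rowan, so Dmitri controls Rowan.
In Corven, Dmitri's side holds only 15%, not > 25%.
So before the transaction, Dmitri does not control Corven.
After the purchase, Dmitri's direct stake in Corven rises to 15% + 67% = 82%, and Priya's stake falls to 18%.
Dmitri holds 82% of Corven, so Dmitri controls Corven.
Dmitri did not control Corven before and does after, so the clause is triggered.

Yes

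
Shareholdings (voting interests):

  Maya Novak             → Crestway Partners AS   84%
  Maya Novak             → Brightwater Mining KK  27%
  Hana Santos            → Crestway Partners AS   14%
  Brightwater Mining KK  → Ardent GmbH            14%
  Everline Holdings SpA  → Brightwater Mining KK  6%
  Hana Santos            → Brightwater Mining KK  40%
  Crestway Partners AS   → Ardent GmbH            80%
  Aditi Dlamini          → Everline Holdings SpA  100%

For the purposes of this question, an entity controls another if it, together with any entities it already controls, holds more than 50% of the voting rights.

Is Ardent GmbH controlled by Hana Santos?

Hana's largest direct stake is 40% in Brightwater, which does not meet the threshold, so Hana controls no company.
Neither Hana nor any entity Hana controls holds any voting interest in Ardent.
So Hana does not control Ardent.

No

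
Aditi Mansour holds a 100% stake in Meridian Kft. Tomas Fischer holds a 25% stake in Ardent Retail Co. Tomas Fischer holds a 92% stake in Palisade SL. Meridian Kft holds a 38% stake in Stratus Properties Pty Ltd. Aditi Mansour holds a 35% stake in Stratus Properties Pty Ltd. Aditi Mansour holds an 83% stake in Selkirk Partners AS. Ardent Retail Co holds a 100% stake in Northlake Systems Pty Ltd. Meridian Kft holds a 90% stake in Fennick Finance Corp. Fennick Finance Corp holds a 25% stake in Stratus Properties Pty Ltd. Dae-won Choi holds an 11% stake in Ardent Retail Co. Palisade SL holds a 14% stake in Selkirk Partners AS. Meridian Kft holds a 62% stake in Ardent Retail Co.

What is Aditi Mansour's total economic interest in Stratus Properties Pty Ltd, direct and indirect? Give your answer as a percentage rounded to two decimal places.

Aditi reaches Stratus along 3 paths.
Via Meridian → Fennick: 100% × 90% × 25% = 22.5%.
Direct stake: 35% = 35%.
Via Meridian: 100% × 38% = 38%.
Total: 22.5% + 35% + 38% = 95.5%.
Rounded: 95.50%.

95.50%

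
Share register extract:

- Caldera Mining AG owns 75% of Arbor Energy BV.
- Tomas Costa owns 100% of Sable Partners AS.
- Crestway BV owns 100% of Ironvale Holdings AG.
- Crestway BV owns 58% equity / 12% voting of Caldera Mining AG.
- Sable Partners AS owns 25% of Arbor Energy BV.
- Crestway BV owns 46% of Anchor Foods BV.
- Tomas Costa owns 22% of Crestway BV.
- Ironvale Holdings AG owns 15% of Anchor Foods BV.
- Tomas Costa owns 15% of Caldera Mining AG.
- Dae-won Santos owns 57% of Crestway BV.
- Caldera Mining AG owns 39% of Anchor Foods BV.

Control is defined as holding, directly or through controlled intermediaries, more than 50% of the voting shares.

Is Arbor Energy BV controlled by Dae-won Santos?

Dae-won holds 57% of Crestway, so Dae-won controls Crestway.
Crestway holds 100% of Ironvale, so Dae-won controls Ironvale.
Ironvale and Crestway together hold 15% + 46% = 61% of Anchor, so Dae-won controls Anchor.
Neither Dae-won nor any entity Dae-won controls holds any voting interest in Arbor.
So Dae-won does not control Arbor.

No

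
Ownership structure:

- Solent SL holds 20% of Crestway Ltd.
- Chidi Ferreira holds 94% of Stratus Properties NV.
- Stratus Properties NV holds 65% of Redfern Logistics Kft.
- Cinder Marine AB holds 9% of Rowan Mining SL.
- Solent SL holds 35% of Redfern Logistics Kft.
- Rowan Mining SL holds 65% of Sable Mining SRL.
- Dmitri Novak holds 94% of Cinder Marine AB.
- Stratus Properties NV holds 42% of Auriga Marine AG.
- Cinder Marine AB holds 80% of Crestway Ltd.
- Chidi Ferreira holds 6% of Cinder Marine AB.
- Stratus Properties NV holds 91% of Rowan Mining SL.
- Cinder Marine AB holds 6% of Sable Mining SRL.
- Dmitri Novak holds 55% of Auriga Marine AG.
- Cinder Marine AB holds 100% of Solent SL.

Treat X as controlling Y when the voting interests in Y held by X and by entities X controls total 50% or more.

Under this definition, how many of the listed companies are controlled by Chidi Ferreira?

Chidi holds 94% of Stratus, so Chidi controls Stratus.
Stratus holds 91% of Rowan, so Chidi controls Rowan.
Rowan holds 65% of Sable, so Chidi controls Sable.
Stratus holds 65% of Redfern, so Chidi controls Redfern.
No other company's threshold is met.
Chidi controls 4 companies.

4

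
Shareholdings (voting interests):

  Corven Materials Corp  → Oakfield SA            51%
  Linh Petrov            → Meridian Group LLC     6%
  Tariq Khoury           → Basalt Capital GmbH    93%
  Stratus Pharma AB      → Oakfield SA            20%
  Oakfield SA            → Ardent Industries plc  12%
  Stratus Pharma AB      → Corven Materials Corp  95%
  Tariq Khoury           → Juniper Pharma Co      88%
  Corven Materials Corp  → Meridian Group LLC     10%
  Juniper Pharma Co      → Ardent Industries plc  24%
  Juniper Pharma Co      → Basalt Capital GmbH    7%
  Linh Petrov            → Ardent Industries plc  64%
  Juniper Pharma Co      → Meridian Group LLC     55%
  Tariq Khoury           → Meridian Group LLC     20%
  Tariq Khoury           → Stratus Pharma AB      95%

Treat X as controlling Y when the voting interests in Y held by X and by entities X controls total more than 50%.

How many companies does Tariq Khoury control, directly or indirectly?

6

Tariq holds 88% of Juniper, so Tariq controls Juniper.
Tariq holds 95% of Stratus, so Tariq controls Stratus.
Stratus holds 95% of Corven, so Tariq controls Corven.
Corven and Juniper and Tariq together hold 10% + 55% + 20% = 85% of Meridian, so Tariq controls Meridian.
Stratus and Corven together hold 20% + 51% = 71% of Oakfield, so Tariq controls Oakfield.
Tariq and Juniper together hold 93% + 7% = 100% of Basalt, so Tariq controls Basalt.
No other company's threshold is met.
Tariq controls 6 companies.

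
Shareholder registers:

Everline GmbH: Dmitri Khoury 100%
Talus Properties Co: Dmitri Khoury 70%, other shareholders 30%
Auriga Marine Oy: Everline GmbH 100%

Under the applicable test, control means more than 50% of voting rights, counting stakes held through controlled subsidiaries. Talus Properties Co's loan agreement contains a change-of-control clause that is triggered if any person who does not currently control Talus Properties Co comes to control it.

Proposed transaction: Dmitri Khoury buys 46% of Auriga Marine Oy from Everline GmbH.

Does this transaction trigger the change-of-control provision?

The purchase adds only to Dmitri's holdings (Everline's stake shrinks), so Dmitri is the only person who could newly come to control Talus.
Dmitri holds 70% of Talus, so Dmitri controls Talus.
So Dmitri already controls Talus before the transaction.
After the purchase, Dmitri holds 46% of Auriga directly, and Everline's stake falls to 54%.
Dmitri controlled Talus already, so this is not a new person acquiring control; every other person's position is unchanged or reduced.
No new person acquires control, so the clause is not triggered.

No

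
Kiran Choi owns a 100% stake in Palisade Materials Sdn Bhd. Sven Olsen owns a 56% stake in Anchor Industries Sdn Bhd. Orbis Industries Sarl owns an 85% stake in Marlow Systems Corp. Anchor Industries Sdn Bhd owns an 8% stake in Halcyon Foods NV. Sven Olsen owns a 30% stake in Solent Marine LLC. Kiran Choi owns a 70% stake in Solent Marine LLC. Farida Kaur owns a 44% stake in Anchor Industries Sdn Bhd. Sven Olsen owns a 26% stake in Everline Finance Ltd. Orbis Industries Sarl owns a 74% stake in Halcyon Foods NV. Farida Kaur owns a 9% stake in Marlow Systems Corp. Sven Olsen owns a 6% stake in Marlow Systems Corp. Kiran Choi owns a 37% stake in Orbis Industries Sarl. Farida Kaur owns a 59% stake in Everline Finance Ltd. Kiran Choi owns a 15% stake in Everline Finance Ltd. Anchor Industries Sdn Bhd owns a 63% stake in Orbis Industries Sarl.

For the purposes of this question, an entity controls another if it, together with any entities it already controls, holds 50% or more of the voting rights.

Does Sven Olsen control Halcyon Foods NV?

Sven holds 56% of Anchor, so Sven controls Anchor.
Anchor holds 63% of Orbis, so Sven controls Orbis.
Orbis and Anchor together hold 74% + 8% = 82% of Halcyon, so Sven controls Halcyon.

Yes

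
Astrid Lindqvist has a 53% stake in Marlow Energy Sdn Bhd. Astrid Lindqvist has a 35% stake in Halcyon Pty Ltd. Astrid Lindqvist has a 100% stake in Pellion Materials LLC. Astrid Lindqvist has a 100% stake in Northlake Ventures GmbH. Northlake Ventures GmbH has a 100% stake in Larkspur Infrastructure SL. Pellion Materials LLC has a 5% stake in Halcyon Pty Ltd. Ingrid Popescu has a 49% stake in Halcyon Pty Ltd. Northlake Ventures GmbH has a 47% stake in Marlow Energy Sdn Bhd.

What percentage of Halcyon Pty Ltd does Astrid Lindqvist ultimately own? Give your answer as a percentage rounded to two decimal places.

Astrid reaches Halcyon along 2 paths.
Direct stake: 35% = 35%.
Via Pellion: 100% × 5% = 5%.
Total: 35% + 5% = 40%.
Rounded: 40.00%.

40.00%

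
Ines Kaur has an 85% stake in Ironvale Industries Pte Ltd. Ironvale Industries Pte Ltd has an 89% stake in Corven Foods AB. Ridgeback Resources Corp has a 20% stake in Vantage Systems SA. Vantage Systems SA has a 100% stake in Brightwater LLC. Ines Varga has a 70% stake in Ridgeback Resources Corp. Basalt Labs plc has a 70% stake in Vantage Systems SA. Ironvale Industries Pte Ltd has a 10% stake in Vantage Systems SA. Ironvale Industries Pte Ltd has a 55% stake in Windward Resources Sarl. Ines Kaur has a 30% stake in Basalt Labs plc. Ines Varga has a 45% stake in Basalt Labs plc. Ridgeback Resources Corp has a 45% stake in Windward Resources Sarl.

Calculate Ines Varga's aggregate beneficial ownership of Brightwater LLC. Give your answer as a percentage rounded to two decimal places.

Ines Varga reaches Brightwater along 2 paths.
Via Ridgeback → Vantage: 70% × 20% × 100% = 14%.
Via Basalt → Vantage: 45% × 70% × 100% = 31.5%.
Total: 14% + 31.5% = 45.5%.
Rounded: 45.50%.

45.50%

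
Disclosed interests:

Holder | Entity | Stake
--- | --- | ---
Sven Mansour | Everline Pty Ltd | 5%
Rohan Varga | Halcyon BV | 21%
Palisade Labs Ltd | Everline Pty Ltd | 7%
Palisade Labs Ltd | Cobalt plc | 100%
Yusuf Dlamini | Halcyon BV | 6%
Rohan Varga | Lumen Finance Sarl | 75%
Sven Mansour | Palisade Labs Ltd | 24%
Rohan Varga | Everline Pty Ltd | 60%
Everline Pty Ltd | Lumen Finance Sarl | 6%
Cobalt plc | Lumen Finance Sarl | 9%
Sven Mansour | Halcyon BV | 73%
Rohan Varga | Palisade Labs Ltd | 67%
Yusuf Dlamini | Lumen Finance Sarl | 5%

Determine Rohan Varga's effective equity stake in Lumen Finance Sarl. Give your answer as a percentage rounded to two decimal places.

84.91%

Rohan reaches Lumen along 4 paths.
Direct stake: 75% = 75%.
Via Everline: 60% × 6% = 3.6%.
Via Palisade → Everline: 67% × 7% × 6% = 0.2814%.
Via Palisade → Cobalt: 67% × 100% × 9% = 6.03%.
Total: 75% + 3.6% + 0.2814% + 6.03% = 84.9114%.
Rounded: 84.91%.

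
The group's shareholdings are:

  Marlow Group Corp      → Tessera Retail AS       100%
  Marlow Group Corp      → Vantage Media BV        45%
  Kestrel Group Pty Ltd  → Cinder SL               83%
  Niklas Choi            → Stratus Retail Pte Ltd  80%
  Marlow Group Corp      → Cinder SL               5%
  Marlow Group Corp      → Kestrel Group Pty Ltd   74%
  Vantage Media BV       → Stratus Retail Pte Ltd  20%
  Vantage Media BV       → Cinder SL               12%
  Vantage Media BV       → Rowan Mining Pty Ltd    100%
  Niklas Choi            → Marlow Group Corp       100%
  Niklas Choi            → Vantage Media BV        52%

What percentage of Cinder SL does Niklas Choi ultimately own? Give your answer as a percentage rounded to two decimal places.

Niklas reaches Cinder along 4 paths.
Via Marlow: 100% × 5% = 5%.
Via Vantage: 52% × 12% = 6.24%.
Via Marlow → Vantage: 100% × 45% × 12% = 5.4%.
Via Marlow → Kestrel: 100% × 74% × 83% = 61.42%.
Total: 5% + 6.24% + 5.4% + 61.42% = 78.06%.

78.06%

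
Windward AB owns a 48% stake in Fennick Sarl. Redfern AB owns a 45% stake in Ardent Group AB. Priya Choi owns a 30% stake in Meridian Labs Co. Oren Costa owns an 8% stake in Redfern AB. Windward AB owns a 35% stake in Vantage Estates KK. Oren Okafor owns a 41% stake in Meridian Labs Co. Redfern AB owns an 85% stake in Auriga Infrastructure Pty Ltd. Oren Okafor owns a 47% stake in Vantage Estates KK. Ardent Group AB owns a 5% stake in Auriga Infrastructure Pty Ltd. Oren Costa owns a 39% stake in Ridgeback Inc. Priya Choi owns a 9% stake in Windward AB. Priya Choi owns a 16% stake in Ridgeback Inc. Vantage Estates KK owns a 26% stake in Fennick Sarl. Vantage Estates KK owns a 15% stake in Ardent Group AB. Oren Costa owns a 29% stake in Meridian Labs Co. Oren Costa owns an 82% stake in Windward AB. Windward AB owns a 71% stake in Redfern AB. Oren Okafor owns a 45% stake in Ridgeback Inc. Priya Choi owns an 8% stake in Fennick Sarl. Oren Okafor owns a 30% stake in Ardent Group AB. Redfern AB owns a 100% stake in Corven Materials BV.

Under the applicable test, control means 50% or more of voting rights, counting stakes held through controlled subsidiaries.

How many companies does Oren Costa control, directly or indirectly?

Oren Costa holds 82% of Windward, so Oren Costa controls Windward.
Oren Costa and Windward together hold 8% + 71% = 79% of Redfern, so Oren Costa controls Redfern.
Redfern holds 100% of Corven, so Oren Costa controls Corven.
Redfern holds 85% of Auriga, so Oren Costa controls Auriga.
No other company's threshold is met.
Oren Costa controls 4 companies.

4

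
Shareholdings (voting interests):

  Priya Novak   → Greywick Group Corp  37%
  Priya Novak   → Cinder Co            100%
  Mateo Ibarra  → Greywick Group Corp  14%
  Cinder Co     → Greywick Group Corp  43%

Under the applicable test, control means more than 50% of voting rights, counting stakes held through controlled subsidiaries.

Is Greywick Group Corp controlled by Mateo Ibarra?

No

Mateo's largest direct stake is 14% in Greywick, which does not meet the threshold, so Mateo controls no company.
In Greywick, Mateo's side holds only 14%, not > 50%.
So Mateo does not control Greywick.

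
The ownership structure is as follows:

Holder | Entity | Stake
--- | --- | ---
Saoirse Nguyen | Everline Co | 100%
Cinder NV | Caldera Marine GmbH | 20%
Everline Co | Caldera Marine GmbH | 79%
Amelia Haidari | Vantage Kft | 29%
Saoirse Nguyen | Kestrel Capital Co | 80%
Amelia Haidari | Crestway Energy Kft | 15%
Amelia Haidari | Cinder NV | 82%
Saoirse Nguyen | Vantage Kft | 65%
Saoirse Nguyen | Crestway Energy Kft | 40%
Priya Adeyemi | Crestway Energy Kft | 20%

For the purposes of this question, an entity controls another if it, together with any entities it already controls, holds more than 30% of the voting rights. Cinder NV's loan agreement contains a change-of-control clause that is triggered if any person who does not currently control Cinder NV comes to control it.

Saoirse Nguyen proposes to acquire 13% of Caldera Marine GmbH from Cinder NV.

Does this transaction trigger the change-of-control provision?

No

The purchase adds only to Saoirse's holdings (Cinder's stake shrinks), so Saoirse is the only person who could newly come to control Cinder.
Saoirse holds 40% of Crestway, so Saoirse controls Crestway.
Saoirse holds 65% of Vantage, so Saoirse controls Vantage.
Saoirse holds 100% of Everline, so Saoirse controls Everline.
Saoirse holds 80% of Kestrel, so Saoirse controls Kestrel.
Everline holds 79% of Caldera, so Saoirse controls Caldera.
Neither Saoirse nor any entity Saoirse controls holds any voting interest in Cinder.
So before the transaction, Saoirse does not control Cinder.
After the purchase, Saoirse holds 13% of Caldera directly, and Cinder's stake falls to 7%.
Everline and Saoirse together hold 79% + 13% = 92% of Caldera, so Saoirse controls Caldera.
After the transaction, neither Saoirse nor any entity Saoirse controls holds a voting interest in Cinder, so Saoirse still does not control it.
No new person acquires control, so the clause is not triggered.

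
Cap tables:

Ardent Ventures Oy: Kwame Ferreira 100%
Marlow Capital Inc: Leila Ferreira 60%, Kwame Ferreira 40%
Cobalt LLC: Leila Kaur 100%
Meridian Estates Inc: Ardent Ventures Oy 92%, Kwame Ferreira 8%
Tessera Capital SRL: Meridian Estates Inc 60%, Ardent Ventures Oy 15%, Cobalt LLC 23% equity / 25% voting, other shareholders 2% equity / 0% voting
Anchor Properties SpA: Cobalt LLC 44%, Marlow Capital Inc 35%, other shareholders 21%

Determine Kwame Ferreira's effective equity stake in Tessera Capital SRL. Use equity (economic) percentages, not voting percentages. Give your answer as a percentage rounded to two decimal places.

75.00%

Kwame reaches Tessera along 3 paths.
Via Ardent → Meridian: 100% × 92% × 60% = 55.2%.
Via Meridian: 8% × 60% = 4.8%.
Via Ardent: 100% × 15% = 15%.
Total: 55.2% + 4.8% + 15% = 75%.
Rounded: 75.00%.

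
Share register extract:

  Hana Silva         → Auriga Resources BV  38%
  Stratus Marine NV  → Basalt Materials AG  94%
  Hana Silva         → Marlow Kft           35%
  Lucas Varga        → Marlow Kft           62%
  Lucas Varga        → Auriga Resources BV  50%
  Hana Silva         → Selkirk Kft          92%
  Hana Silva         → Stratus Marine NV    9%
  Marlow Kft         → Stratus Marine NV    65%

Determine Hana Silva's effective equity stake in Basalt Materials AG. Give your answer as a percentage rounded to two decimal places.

29.85%

Hana reaches Basalt along 2 paths.
Via Marlow → Stratus: 35% × 65% × 94% = 21.385%.
Via Stratus: 9% × 94% = 8.46%.
Total: 21.385% + 8.46% = 29.845%.
Rounded: 29.85%.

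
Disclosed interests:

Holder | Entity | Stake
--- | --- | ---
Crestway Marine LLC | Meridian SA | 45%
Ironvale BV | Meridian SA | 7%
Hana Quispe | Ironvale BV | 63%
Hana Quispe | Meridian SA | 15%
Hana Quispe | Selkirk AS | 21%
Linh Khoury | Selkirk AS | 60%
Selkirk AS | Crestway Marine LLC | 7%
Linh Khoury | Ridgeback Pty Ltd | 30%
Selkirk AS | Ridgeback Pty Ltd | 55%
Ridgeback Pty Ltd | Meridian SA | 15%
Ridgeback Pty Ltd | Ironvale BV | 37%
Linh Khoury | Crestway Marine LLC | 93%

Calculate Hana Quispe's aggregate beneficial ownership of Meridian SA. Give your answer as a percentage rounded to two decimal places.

22.10%

Hana reaches Meridian along 5 paths.
Via Selkirk → Crestway: 21% × 7% × 45% = 0.6615%.
Via Selkirk → Ridgeback: 21% × 55% × 15% = 1.7325%.
Direct stake: 15% = 15%.
Via Selkirk → Ridgeback → Ironvale: 21% × 55% × 37% × 7% = 0.299145%.
Via Ironvale: 63% × 7% = 4.41%.
Total: 0.6615% + 1.7325% + 15% + 0.299145% + 4.41% = 22.103145%.
Rounded: 22.10%.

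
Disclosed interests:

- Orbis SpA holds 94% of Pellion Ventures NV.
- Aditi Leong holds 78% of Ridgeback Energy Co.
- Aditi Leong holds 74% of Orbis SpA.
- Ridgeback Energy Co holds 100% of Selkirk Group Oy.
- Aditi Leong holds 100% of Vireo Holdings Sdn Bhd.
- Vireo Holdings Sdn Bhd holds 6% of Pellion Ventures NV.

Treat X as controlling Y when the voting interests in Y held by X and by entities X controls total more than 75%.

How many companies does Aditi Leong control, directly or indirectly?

Aditi holds 78% of Ridgeback, so Aditi controls Ridgeback.
Aditi holds 100% of Vireo, so Aditi controls Vireo.
Ridgeback holds 100% of Selkirk, so Aditi controls Selkirk.
No other company's threshold is met.
Aditi controls 3 companies.

3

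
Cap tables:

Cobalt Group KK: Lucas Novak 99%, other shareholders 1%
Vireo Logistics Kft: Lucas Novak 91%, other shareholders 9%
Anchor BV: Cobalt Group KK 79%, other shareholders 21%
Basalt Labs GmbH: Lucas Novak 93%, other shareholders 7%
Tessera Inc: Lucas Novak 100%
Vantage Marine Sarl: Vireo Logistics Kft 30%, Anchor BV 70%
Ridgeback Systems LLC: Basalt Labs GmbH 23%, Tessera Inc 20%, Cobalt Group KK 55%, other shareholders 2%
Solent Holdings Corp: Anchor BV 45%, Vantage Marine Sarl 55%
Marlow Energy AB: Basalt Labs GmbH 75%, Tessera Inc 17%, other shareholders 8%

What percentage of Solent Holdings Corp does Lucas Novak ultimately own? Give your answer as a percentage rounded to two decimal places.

80.32%

Lucas reaches Solent along 3 paths.
Via Cobalt → Anchor: 99% × 79% × 45% = 35.1945%.
Via Vireo → Vantage: 91% × 30% × 55% = 15.015%.
Via Cobalt → Anchor → Vantage: 99% × 79% × 70% × 55% = 30.11085%.
Total: 35.1945% + 15.015% + 30.11085% = 80.32035%.
Rounded: 80.32%.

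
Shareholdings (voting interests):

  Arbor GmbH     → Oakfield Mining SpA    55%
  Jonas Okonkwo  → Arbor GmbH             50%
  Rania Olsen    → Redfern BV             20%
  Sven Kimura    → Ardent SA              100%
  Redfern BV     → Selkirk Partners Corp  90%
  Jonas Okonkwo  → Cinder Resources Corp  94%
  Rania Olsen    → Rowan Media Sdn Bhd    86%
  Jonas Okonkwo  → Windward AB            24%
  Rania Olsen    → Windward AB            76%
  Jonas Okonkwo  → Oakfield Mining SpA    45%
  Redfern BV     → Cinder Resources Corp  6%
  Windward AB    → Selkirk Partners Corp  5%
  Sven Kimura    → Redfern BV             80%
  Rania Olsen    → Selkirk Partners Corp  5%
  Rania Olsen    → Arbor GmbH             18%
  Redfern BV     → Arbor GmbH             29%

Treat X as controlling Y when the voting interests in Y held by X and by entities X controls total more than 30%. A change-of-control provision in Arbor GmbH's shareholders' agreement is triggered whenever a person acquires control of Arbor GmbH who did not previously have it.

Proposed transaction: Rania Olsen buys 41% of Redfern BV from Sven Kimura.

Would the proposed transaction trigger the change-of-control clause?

Yes

The purchase adds only to Rania's holdings (Sven's stake shrinks), so Rania is the only person who could newly come to control Arbor.
Rania holds 76% of Windward, so Rania controls Windward.
Rania holds 86% of Rowan, so Rania controls Rowan.
In Arbor, Rania's side holds only 18%, not > 30%.
So before the transaction, Rania does not control Arbor.
After the purchase, Rania's direct stake in Redfern rises to 20% + 41% = 61%, and Sven's stake falls to 39%.
Rania holds 61% of Redfern, so Rania controls Redfern.
Redfern and Rania together hold 29% + 18% = 47% of Arbor, so Rania controls Arbor.
Rania did not control Arbor before and does after, so the clause is triggered.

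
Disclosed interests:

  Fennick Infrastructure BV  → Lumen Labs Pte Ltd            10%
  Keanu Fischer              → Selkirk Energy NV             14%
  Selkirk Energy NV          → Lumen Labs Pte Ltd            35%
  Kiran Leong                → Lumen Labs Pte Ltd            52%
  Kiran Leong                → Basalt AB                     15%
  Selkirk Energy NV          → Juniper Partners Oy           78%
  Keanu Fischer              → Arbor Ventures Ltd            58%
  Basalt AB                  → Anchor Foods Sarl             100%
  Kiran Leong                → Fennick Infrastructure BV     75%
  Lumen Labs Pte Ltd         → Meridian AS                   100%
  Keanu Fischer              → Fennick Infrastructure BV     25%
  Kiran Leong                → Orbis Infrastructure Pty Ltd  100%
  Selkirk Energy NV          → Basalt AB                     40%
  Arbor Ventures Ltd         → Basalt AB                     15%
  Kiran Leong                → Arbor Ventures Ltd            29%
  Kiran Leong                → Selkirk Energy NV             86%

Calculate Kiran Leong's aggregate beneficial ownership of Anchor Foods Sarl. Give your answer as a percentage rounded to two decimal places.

Kiran reaches Anchor along 3 paths.
Via Arbor → Basalt: 29% × 15% × 100% = 4.35%.
Via Basalt: 15% × 100% = 15%.
Via Selkirk → Basalt: 86% × 40% × 100% = 34.4%.
Total: 4.35% + 15% + 34.4% = 53.75%.

53.75%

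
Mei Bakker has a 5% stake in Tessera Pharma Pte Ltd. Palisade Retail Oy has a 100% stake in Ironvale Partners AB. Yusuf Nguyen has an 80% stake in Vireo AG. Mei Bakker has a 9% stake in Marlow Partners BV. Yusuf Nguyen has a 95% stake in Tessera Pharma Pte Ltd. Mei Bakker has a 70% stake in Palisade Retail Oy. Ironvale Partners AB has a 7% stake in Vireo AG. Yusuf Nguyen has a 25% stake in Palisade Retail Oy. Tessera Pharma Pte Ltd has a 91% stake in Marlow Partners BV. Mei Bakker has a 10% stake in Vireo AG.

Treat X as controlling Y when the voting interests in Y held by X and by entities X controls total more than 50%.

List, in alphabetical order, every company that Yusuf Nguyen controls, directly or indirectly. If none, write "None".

Yusuf holds 95% of Tessera, so Yusuf controls Tessera.
Tessera holds 91% of Marlow, so Yusuf controls Marlow.
Yusuf holds 80% of Vireo, so Yusuf controls Vireo.
No other company's threshold is met.

Marlow Partners BV, Tessera Pharma Pte Ltd, Vireo AG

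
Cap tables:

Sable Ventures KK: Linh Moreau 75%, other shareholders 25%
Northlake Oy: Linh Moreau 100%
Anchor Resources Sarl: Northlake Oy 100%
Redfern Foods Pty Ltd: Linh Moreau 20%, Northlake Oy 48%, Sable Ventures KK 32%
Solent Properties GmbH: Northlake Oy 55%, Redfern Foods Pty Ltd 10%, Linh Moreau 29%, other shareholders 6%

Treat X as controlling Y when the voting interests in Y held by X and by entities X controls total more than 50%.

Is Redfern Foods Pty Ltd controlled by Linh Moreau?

Linh holds 75% of Sable, so Linh controls Sable.
Linh holds 100% of Northlake, so Linh controls Northlake.
Linh and Northlake and Sable together hold 20% + 48% + 32% = 100% of Redfern, so Linh controls Redfern.

Yes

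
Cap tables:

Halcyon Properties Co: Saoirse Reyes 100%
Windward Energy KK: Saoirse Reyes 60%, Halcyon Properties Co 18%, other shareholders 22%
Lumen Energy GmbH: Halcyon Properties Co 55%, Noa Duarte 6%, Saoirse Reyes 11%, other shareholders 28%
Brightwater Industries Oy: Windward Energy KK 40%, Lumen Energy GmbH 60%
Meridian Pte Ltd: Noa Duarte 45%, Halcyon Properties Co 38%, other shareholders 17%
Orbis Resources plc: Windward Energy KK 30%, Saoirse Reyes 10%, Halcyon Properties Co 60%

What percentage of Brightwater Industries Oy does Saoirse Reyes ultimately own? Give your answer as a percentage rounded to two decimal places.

Saoirse reaches Brightwater along 4 paths.
Via Windward: 60% × 40% = 24%.
Via Halcyon → Windward: 100% × 18% × 40% = 7.2%.
Via Halcyon → Lumen: 100% × 55% × 60% = 33%.
Via Lumen: 11% × 60% = 6.6%.
Total: 24% + 7.2% + 33% + 6.6% = 70.8%.
Rounded: 70.80%.

70.80%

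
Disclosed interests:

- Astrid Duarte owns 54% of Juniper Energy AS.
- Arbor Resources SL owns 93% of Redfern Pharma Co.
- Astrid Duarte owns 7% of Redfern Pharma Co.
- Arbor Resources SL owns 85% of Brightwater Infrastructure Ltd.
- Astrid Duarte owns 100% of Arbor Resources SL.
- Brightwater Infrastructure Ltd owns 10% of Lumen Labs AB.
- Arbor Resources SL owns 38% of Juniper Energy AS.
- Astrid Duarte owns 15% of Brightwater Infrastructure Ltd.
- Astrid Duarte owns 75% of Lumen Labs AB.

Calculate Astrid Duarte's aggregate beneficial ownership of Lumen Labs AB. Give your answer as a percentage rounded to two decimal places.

85.00%

Astrid reaches Lumen along 3 paths.
Direct stake: 75% = 75%.
Via Brightwater: 15% × 10% = 1.5%.
Via Arbor → Brightwater: 100% × 85% × 10% = 8.5%.
Total: 75% + 1.5% + 8.5% = 85%.
Rounded: 85.00%.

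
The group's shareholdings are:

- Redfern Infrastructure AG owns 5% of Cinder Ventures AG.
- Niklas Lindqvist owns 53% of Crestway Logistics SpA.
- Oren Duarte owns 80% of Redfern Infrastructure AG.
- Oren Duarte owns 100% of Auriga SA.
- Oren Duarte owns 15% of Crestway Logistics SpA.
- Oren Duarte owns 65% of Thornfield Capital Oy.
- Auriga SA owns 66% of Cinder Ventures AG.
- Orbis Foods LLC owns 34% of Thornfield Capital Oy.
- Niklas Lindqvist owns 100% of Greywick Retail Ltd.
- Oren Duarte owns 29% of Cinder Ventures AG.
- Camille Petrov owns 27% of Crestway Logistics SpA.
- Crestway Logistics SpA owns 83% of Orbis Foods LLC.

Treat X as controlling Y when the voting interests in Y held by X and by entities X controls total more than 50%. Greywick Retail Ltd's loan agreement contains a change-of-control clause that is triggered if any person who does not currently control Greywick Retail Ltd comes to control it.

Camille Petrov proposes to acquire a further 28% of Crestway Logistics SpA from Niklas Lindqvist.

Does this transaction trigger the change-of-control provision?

No

The purchase adds only to Camille's holdings (Niklas's stake shrinks), so Camille is the only person who could newly come to control Greywick.
Camille's largest direct stake is 27% in Crestway, which does not meet the threshold, so Camille controls no company.
Neither Camille nor any entity Camille controls holds any voting interest in Greywick.
So before the transaction, Camille does not control Greywick.
After the purchase, Camille's direct stake in Crestway rises to 27% + 28% = 55%, and Niklas's stake falls to 25%.
Camille holds 55% of Crestway, so Camille controls Crestway.
Crestway holds 83% of Orbis, so Camille controls Orbis.
After the transaction, neither Camille nor any entity Camille controls holds a voting interest in Greywick, so Camille still does not control it.
No new person acquires control, so the clause is not triggered.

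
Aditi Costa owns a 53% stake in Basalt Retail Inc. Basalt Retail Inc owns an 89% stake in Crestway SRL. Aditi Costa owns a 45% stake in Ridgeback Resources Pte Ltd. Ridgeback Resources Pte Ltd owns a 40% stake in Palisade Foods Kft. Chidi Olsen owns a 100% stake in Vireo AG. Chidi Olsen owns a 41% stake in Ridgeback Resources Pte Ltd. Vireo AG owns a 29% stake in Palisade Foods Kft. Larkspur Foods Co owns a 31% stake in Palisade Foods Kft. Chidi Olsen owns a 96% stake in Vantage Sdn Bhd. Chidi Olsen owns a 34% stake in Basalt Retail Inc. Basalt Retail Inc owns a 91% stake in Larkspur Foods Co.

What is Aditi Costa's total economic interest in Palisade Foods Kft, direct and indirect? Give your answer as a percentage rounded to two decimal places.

32.95%

Aditi reaches Palisade along 2 paths.
Via Ridgeback: 45% × 40% = 18%.
Via Basalt → Larkspur: 53% × 91% × 31% = 14.9513%.
Total: 18% + 14.9513% = 32.9513%.
Rounded: 32.95%.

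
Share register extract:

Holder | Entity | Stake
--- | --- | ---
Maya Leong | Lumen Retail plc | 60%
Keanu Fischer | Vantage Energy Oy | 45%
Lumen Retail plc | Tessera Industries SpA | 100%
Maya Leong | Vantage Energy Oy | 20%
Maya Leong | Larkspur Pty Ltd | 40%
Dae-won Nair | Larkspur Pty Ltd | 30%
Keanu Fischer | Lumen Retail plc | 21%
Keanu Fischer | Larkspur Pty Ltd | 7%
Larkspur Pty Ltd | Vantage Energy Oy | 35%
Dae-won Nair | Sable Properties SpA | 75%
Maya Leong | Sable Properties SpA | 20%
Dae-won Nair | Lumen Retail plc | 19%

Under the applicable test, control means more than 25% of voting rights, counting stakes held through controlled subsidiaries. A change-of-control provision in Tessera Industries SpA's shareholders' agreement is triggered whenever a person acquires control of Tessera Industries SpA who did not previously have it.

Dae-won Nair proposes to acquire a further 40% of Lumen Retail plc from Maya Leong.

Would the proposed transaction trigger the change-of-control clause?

The purchase adds only to Dae-won's holdings (Maya's stake shrinks), so Dae-won is the only person who could newly come to control Tessera.
Dae-won holds 30% of Larkspur, so Dae-won controls Larkspur.
Dae-won holds 75% of Sable, so Dae-won controls Sable.
Larkspur holds 35% of Vantage, so Dae-won controls Vantage.
Neither Dae-won nor any entity Dae-won controls holds any voting interest in Tessera.
So before the transaction, Dae-won does not control Tessera.
After the purchase, Dae-won's direct stake in Lumen rises to 19% + 40% = 59%, and Maya's stake falls to 20%.
Dae-won holds 59% of Lumen, so Dae-won controls Lumen.
Lumen holds 100% of Tessera, so Dae-won controls Tessera.
Dae-won did not control Tessera before and does after, so the clause is triggered.

Yes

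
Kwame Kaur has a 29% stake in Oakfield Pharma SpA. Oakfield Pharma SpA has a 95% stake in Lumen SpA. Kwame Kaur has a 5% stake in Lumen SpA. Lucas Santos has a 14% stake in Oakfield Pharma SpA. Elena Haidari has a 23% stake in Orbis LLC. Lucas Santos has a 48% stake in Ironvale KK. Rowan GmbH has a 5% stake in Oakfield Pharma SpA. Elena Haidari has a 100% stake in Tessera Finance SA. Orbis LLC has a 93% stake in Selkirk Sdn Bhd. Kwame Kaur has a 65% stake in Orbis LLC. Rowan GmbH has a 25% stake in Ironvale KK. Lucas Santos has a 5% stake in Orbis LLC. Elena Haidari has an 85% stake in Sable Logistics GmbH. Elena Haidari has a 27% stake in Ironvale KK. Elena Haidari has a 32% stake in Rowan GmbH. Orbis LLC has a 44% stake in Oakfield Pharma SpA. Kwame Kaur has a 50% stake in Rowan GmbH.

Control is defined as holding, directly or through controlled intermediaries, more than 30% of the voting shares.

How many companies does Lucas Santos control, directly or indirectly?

1

Lucas holds 48% of Ironvale, so Lucas controls Ironvale.
No other company's threshold is met.
Lucas controls 1 company.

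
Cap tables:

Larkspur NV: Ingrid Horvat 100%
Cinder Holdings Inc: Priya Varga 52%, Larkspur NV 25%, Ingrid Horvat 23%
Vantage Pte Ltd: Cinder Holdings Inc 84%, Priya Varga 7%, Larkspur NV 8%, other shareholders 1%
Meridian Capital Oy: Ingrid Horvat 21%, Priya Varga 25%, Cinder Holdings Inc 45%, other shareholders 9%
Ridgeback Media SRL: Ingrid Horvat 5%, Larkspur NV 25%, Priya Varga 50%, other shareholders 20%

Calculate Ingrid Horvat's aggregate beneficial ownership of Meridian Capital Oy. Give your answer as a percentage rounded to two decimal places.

42.60%

Ingrid reaches Meridian along 3 paths.
Direct stake: 21% = 21%.
Via Larkspur → Cinder: 100% × 25% × 45% = 11.25%.
Via Cinder: 23% × 45% = 10.35%.
Total: 21% + 11.25% + 10.35% = 42.6%.
Rounded: 42.60%.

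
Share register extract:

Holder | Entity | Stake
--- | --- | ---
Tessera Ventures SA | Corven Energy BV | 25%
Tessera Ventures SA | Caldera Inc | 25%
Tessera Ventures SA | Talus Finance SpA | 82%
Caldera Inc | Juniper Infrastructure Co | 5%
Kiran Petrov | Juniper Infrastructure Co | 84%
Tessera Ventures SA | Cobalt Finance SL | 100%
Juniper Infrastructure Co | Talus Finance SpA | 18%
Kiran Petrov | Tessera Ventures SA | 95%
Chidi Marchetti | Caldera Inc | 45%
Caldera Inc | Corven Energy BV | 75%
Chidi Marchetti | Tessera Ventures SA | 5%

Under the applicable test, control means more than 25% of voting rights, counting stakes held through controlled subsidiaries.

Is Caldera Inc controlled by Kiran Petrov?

Kiran holds 95% of Tessera, so Kiran controls Tessera.
Kiran holds 84% of Juniper, so Kiran controls Juniper.
Tessera and Juniper together hold 82% + 18% = 100% of Talus, so Kiran controls Talus.
Tessera holds 100% of Cobalt, so Kiran controls Cobalt.
In Caldera, Kiran's side holds only 25%, not > 25%.
So Kiran does not control Caldera.

No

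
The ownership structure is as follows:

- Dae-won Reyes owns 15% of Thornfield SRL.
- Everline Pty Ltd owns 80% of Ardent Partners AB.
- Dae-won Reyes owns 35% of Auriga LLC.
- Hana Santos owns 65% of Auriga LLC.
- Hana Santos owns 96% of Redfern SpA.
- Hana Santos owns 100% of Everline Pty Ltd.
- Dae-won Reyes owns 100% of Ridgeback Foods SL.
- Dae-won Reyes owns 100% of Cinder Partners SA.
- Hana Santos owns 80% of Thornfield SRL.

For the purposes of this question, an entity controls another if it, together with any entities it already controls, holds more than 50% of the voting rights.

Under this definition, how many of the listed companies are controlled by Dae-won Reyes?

2

Dae-won holds 100% of Ridgeback, so Dae-won controls Ridgeback.
Dae-won holds 100% of Cinder, so Dae-won controls Cinder.
No other company's threshold is met.
Dae-won controls 2 companies.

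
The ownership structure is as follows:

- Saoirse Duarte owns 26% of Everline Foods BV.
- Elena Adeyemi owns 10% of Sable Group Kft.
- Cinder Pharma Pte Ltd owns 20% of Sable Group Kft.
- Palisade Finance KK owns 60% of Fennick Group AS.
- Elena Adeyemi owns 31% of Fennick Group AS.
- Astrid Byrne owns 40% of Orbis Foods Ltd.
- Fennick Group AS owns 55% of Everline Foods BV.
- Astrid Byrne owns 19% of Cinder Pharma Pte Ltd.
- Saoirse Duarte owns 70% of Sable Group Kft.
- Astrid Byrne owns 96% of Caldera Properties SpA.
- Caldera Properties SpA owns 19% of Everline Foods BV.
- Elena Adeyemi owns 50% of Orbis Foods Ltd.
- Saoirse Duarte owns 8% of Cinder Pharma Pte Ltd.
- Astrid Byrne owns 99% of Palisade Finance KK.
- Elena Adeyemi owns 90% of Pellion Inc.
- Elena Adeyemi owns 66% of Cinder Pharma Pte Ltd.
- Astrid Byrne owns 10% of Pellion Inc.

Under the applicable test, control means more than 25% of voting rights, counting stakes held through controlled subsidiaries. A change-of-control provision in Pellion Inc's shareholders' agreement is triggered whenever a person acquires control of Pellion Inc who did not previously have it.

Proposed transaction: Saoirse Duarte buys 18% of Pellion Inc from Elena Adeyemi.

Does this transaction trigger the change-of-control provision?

The purchase adds only to Saoirse's holdings (Elena's stake shrinks), so Saoirse is the only person who could newly come to control Pellion.
Saoirse holds 70% of Sable, so Saoirse controls Sable.
Saoirse holds 26% of Everline, so Saoirse controls Everline.
Neither Saoirse nor any entity Saoirse controls holds any voting interest in Pellion.
So before the transaction, Saoirse does not control Pellion.
After the purchase, Saoirse holds 18% of Pellion directly, and Elena's stake falls to 72%.
After the transaction, Saoirse's side holds 18% of Pellion, not > 25%, so Saoirse still does not control Pellion.
No new person acquires control, so the clause is not triggered.

No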